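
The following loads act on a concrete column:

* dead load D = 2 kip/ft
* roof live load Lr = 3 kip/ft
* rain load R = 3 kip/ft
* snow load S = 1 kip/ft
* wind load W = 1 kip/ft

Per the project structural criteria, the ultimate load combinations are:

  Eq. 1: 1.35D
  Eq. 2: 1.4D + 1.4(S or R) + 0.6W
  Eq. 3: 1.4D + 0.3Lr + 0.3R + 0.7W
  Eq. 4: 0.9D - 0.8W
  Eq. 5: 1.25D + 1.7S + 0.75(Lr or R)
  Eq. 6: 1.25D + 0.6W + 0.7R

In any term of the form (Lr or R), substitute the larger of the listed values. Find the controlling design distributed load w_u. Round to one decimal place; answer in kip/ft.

7.6 kip/ft

(S or R) → R = 3 kip/ft; (Lr or R) → Lr = 3 kip/ft.
Eq. 1: 1.35(2) = 2.7
Eq. 2: 1.4(2) + 1.4(3) + 0.6(1) = 2.8 + 4.2 + 0.6 = 7.6
Eq. 3: 1.4(2) + 0.3(3) + 0.3(3) + 0.7(1) = 2.8 + 0.9 + 0.9 + 0.7 = 5.3
Eq. 4: 0.9(2) - 0.8(1) = 1.8 - 0.8 = 1.0
Eq. 5: 1.25(2) + 1.7(1) + 0.75(3) = 2.5 + 1.7 + 2.3 = 6.5
Eq. 6: 1.25(2) + 0.6(1) + 0.7(3) = 2.5 + 0.6 + 2.1 = 5.2
Combination 2 governs: w_u = 7.6 kip/ft.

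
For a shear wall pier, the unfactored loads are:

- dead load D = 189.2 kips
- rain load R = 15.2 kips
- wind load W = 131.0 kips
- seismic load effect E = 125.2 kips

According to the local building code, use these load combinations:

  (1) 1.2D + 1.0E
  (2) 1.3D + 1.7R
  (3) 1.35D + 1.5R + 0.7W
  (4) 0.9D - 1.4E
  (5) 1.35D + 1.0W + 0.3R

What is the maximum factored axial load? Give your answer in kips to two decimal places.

(1) 1.2(189.2) + 1.0(125.2) = 352.24
(2) 1.3(189.2) + 1.7(15.2) = 271.80
(3) 1.35(189.2) + 1.5(15.2) + 0.7(131.0) = 369.92
(4) 0.9(189.2) - 1.4(125.2) = -5.00
(5) 1.35(189.2) + 1.0(131.0) + 0.3(15.2) = 390.98
Maximum is from combination 5.

390.98 kips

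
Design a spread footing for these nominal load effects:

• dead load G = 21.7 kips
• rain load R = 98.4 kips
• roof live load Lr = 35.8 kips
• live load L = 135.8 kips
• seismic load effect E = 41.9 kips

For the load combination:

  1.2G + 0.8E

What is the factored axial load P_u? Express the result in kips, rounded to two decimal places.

59.56 kips

1.2(21.7) + 0.8(41.9) = 26.04 + 33.52 = 59.56
P_u = 59.56 kips.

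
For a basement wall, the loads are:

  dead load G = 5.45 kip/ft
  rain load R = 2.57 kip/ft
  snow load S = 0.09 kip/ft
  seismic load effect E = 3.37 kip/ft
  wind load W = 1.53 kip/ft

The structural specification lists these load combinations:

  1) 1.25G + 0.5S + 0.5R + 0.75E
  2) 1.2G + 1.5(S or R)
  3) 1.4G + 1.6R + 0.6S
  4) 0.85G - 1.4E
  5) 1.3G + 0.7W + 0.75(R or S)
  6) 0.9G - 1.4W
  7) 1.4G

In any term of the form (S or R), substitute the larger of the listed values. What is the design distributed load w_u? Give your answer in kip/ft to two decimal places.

(S or R) → R = 2.57 kip/ft; (R or S) → R = 2.57 kip/ft.
1) 1.25(5.45) + 0.5(0.09) + 0.5(2.57) + 0.75(3.37) = 10.67
2) 1.2(5.45) + 1.5(2.57) = 6.54 + 3.86 = 10.40
3) 1.4(5.45) + 1.6(2.57) + 0.6(0.09) = 11.80
4) 0.85(5.45) - 1.4(3.37) = 4.63 - 4.72 = -0.09
5) 1.3(5.45) + 0.7(1.53) + 0.75(2.57) = 10.08
6) 0.9(5.45) - 1.4(1.53) = 2.76
7) 1.4(5.45) = 7.63
Combination 3 governs: w_u = 11.80 kip/ft.

11.80 kip/ft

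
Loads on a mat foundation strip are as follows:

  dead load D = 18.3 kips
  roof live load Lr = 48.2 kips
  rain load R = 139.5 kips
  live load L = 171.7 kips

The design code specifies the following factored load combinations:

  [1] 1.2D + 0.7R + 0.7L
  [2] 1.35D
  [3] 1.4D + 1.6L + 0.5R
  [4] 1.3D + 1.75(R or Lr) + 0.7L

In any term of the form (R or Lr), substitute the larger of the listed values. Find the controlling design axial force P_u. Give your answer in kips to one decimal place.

(R or Lr) → R = 139.5 kips.
[1] 1.2(18.3) + 0.7(139.5) + 0.7(171.7) = 239.8
[2] 1.35(18.3) = 24.7
[3] 1.4(18.3) + 1.6(171.7) + 0.5(139.5) = 370.1
[4] 1.3(18.3) + 1.75(139.5) + 0.7(171.7) = 388.1
Combination 4 governs: P_u = 388.1 kips.

388.1 kips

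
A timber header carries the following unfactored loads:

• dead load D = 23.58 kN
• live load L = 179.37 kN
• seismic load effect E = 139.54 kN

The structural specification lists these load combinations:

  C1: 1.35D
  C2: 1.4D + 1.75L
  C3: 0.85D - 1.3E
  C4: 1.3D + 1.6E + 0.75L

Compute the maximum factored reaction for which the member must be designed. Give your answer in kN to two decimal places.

388.45 kN

C1: 1.35(23.58) = 31.83
C2: 1.4(23.58) + 1.75(179.37) = 33.01 + 313.90 = 346.91
C3: 0.85(23.58) - 1.3(139.54) = 20.04 - 181.40 = -161.36
C4: 1.3(23.58) + 1.6(139.54) + 0.75(179.37) = 388.45
Maximum is from combination 4.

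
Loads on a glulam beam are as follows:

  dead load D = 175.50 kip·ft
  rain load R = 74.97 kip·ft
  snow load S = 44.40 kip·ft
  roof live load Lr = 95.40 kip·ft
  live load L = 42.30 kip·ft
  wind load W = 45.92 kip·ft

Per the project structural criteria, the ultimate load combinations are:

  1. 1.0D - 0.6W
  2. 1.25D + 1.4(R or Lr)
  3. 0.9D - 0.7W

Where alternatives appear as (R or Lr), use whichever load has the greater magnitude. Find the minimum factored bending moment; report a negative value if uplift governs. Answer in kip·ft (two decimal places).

125.81 kip·ft

(R or Lr) → Lr = 95.40 kip·ft.
1. 1.0(175.50) - 0.6(45.92) = 175.50 - 27.55 = 147.95
2. 1.25(175.50) + 1.4(95.40) = 219.38 + 133.56 = 352.94
3. 0.9(175.50) - 0.7(45.92) = 157.95 - 32.14 = 125.81
Combination 3 gives the minimum: 125.81 kip·ft.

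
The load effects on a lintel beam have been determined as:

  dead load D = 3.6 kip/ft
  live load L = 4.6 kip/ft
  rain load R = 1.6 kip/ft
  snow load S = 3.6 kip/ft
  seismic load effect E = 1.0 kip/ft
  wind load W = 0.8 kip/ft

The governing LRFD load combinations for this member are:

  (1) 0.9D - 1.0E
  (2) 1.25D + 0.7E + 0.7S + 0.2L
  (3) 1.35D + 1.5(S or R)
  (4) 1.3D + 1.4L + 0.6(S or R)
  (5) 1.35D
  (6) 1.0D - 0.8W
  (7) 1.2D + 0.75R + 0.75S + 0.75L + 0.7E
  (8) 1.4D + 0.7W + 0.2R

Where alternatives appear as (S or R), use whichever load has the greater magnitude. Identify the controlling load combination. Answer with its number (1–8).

Combination 4

(S or R) → S = 3.6 kip/ft.
(1) 0.9(3.6) - 1.0(1.0) = 3.2 - 1.0 = 2.2
(2) 1.25(3.6) + 0.7(1.0) + 0.7(3.6) + 0.2(4.6) = 4.5 + 0.7 + 2.5 + 0.9 = 8.6
(3) 1.35(3.6) + 1.5(3.6) = 4.9 + 5.4 = 10.3
(4) 1.3(3.6) + 1.4(4.6) + 0.6(3.6) = 4.7 + 6.4 + 2.2 = 13.3
(5) 1.35(3.6) = 4.9
(6) 1.0(3.6) - 0.8(0.8) = 3.6 - 0.6 = 3.0
(7) 1.2(3.6) + 0.75(1.6) + 0.75(3.6) + 0.75(4.6) + 0.7(1.0) = 4.3 + 1.2 + 2.7 + 3.5 + 0.7 = 12.4
(8) 1.4(3.6) + 0.7(0.8) + 0.2(1.6) = 5.0 + 0.6 + 0.3 = 5.9
The largest value is 13.3 kip/ft from combination 4.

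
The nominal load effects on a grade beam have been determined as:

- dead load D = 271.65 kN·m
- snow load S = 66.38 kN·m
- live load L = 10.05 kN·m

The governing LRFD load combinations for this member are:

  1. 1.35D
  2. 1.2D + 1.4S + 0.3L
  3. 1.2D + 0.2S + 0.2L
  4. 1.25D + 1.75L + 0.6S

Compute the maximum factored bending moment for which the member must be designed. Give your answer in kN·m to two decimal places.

1. 1.35(271.65) = 366.73
2. 1.2(271.65) + 1.4(66.38) + 0.3(10.05) = 325.98 + 92.93 + 3.02 = 421.93
3. 1.2(271.65) + 0.2(66.38) + 0.2(10.05) = 325.98 + 13.28 + 2.01 = 341.27
4. 1.25(271.65) + 1.75(10.05) + 0.6(66.38) = 339.56 + 17.59 + 39.83 = 396.98
Combination 2 governs: M_u = 421.93 kN·m.

421.93 kN·m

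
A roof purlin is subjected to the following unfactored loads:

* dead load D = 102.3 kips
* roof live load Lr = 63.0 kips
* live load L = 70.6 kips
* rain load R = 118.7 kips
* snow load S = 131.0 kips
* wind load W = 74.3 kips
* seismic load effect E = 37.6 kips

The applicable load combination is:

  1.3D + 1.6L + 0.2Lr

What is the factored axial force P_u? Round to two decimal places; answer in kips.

1.3(102.3) + 1.6(70.6) + 0.2(63.0) = 132.99 + 112.96 + 12.60 = 258.55
P_u = 258.55 kips.

258.55 kips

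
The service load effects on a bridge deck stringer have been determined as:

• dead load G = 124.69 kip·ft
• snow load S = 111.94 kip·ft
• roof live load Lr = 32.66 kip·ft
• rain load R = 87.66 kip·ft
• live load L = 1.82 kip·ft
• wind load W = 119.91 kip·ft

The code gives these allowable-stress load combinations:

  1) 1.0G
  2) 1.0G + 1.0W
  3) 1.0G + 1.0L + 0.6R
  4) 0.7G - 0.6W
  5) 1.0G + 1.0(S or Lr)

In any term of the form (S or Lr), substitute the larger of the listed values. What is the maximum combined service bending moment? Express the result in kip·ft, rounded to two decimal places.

244.60 kip·ft

(S or Lr) → S = 111.94 kip·ft.
1) 1.0(124.69) = 124.69
2) 1.0(124.69) + 1.0(119.91) = 124.69 + 119.91 = 244.60
3) 1.0(124.69) + 1.0(1.82) + 0.6(87.66) = 124.69 + 1.82 + 52.60 = 179.11
4) 0.7(124.69) - 0.6(119.91) = 15.34
5) 1.0(124.69) + 1.0(111.94) = 124.69 + 111.94 = 236.63
Combination 2 governs: M = 244.60 kip·ft.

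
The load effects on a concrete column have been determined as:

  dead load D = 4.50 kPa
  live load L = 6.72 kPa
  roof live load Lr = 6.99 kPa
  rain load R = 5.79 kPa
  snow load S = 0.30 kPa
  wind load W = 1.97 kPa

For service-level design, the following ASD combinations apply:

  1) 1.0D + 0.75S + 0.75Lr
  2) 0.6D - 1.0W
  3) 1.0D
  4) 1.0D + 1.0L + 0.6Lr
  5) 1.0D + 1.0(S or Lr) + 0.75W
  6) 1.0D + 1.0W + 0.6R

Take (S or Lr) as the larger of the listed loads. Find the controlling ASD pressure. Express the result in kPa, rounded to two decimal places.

(S or Lr) → Lr = 6.99 kPa.
1) 1.0(4.50) + 0.75(0.30) + 0.75(6.99) = 9.97
2) 0.6(4.50) - 1.0(1.97) = 0.73
3) 1.0(4.50) = 4.50
4) 1.0(4.50) + 1.0(6.72) + 0.6(6.99) = 15.41
5) 1.0(4.50) + 1.0(6.99) + 0.75(1.97) = 12.97
6) 1.0(4.50) + 1.0(1.97) + 0.6(5.79) = 9.94
Combination 4 governs: p = 15.41 kPa.

15.41 kPa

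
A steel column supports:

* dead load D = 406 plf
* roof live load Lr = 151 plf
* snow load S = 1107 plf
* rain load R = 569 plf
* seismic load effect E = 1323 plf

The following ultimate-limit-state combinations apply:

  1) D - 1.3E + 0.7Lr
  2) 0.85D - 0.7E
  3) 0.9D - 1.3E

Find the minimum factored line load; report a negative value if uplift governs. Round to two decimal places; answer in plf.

-1354.50 plf

1) 1.0(406) - 1.3(1323) + 0.7(151) = 406.00 - 1719.90 + 105.70 = -1208.20
2) 0.85(406) - 0.7(1323) = 345.10 - 926.10 = -581.00
3) 0.9(406) - 1.3(1323) = 365.40 - 1719.90 = -1354.50
Combination 3 gives the minimum: -1354.50 plf.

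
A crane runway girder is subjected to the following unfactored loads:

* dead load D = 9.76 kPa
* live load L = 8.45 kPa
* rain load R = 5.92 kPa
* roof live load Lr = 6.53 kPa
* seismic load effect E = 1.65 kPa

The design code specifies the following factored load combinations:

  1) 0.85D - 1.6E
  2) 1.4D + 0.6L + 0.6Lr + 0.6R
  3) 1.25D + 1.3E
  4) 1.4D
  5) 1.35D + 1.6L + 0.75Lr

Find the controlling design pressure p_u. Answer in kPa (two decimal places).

1) 0.85(9.76) - 1.6(1.65) = 5.66
2) 1.4(9.76) + 0.6(8.45) + 0.6(6.53) + 0.6(5.92) = 26.20
3) 1.25(9.76) + 1.3(1.65) = 14.35
4) 1.4(9.76) = 13.66
5) 1.35(9.76) + 1.6(8.45) + 0.75(6.53) = 31.59
Maximum is from combination 5.

31.59 kPa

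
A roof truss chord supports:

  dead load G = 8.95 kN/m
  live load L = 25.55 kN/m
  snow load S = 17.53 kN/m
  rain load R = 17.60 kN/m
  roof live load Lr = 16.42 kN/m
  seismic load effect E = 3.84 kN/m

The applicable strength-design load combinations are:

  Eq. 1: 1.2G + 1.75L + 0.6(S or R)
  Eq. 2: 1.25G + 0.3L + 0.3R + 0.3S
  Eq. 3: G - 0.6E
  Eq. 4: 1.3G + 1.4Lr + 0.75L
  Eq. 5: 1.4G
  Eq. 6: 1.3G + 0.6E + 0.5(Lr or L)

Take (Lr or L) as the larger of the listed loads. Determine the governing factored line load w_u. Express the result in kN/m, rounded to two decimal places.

66.01 kN/m

(S or R) → R = 17.60 kN/m; (Lr or L) → L = 25.55 kN/m.
Eq. 1: 1.2(8.95) + 1.75(25.55) + 0.6(17.60) = 66.01
Eq. 2: 1.25(8.95) + 0.3(25.55) + 0.3(17.60) + 0.3(17.53) = 29.39
Eq. 3: 1.0(8.95) - 0.6(3.84) = 6.65
Eq. 4: 1.3(8.95) + 1.4(16.42) + 0.75(25.55) = 53.79
Eq. 5: 1.4(8.95) = 12.53
Eq. 6: 1.3(8.95) + 0.6(3.84) + 0.5(25.55) = 26.71
The controlling combination is 1, giving 66.01 kN/m.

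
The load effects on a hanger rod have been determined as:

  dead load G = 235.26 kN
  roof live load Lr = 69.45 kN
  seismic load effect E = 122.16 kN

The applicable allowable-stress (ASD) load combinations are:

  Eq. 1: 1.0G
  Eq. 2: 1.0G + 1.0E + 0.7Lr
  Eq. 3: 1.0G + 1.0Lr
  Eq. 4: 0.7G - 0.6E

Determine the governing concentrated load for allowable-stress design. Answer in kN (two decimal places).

406.04 kN

Eq. 1: 1.0(235.26) = 235.26
Eq. 2: 1.0(235.26) + 1.0(122.16) + 0.7(69.45) = 406.04
Eq. 3: 1.0(235.26) + 1.0(69.45) = 304.71
Eq. 4: 0.7(235.26) - 0.6(122.16) = 91.39
Maximum is from combination 2.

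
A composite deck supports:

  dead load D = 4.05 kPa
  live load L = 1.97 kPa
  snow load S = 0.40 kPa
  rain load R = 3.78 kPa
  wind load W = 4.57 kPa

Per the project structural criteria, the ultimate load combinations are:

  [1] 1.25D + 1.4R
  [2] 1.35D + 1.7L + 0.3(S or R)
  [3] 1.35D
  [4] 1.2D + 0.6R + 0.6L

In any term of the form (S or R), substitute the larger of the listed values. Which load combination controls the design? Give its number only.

Combination 1

(S or R) → R = 3.78 kPa.
[1] 1.25(4.05) + 1.4(3.78) = 5.06 + 5.29 = 10.35
[2] 1.35(4.05) + 1.7(1.97) + 0.3(3.78) = 5.47 + 3.35 + 1.13 = 9.95
[3] 1.35(4.05) = 5.47
[4] 1.2(4.05) + 0.6(3.78) + 0.6(1.97) = 4.86 + 2.27 + 1.18 = 8.31
The largest value is 10.35 kPa from combination 1.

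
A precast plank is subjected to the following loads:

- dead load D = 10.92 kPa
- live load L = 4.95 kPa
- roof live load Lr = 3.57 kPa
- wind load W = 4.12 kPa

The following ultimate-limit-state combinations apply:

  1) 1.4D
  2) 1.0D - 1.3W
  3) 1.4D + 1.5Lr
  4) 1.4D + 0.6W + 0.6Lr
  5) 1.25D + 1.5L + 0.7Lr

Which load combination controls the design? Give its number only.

1) 1.4(10.92) = 15.29
2) 1.0(10.92) - 1.3(4.12) = 10.92 - 5.36 = 5.56
3) 1.4(10.92) + 1.5(3.57) = 20.64
4) 1.4(10.92) + 0.6(4.12) + 0.6(3.57) = 15.29 + 2.47 + 2.14 = 19.90
5) 1.25(10.92) + 1.5(4.95) + 0.7(3.57) = 23.57
The largest value is 23.57 kPa from combination 5.

Combination 5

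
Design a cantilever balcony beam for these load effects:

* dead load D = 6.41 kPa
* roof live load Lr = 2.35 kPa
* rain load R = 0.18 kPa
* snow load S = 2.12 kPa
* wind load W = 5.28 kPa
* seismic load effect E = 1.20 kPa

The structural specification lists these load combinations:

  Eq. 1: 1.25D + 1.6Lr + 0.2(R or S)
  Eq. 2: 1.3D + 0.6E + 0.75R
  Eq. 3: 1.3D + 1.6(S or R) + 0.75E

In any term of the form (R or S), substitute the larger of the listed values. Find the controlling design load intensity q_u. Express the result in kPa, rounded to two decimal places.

(R or S) → S = 2.12 kPa; (S or R) → S = 2.12 kPa.
Eq. 1: 1.25(6.41) + 1.6(2.35) + 0.2(2.12) = 12.20
Eq. 2: 1.3(6.41) + 0.6(1.20) + 0.75(0.18) = 8.33 + 0.72 + 0.14 = 9.19
Eq. 3: 1.3(6.41) + 1.6(2.12) + 0.75(1.20) = 12.63
Maximum is from combination 3.

12.63 kPa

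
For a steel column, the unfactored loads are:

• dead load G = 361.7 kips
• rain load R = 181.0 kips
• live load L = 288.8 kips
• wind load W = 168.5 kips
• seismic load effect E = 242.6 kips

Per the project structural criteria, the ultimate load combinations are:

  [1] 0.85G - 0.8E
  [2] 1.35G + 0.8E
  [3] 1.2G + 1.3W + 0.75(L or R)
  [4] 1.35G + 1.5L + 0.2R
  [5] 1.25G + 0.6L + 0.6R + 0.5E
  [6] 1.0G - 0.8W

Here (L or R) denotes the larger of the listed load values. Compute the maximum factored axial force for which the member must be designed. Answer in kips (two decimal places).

957.70 kips

(L or R) → L = 288.8 kips.
[1] 0.85(361.7) - 0.8(242.6) = 307.45 - 194.08 = 113.37
[2] 1.35(361.7) + 0.8(242.6) = 488.30 + 194.08 = 682.38
[3] 1.2(361.7) + 1.3(168.5) + 0.75(288.8) = 434.04 + 219.05 + 216.60 = 869.69
[4] 1.35(361.7) + 1.5(288.8) + 0.2(181.0) = 488.30 + 433.20 + 36.20 = 957.70
[5] 1.25(361.7) + 0.6(288.8) + 0.6(181.0) + 0.5(242.6) = 452.13 + 173.28 + 108.60 + 121.30 = 855.31
[6] 1.0(361.7) - 0.8(168.5) = 361.70 - 134.80 = 226.90
Combination 4 governs: P_u = 957.70 kips.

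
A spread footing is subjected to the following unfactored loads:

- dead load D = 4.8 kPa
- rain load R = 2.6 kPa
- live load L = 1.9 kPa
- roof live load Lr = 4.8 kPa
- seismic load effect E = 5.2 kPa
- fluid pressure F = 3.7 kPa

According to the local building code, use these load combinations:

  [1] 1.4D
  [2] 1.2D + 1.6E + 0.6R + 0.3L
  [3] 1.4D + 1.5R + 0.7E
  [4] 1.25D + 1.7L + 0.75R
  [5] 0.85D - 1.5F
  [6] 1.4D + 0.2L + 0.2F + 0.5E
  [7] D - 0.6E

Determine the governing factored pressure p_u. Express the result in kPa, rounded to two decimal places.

[1] 1.4(4.8) = 6.72
[2] 1.2(4.8) + 1.6(5.2) + 0.6(2.6) + 0.3(1.9) = 16.21
[3] 1.4(4.8) + 1.5(2.6) + 0.7(5.2) = 14.26
[4] 1.25(4.8) + 1.7(1.9) + 0.75(2.6) = 11.18
[5] 0.85(4.8) - 1.5(3.7) = -1.47
[6] 1.4(4.8) + 0.2(1.9) + 0.2(3.7) + 0.5(5.2) = 10.44
[7] 1.0(4.8) - 0.6(5.2) = 1.68
Maximum is from combination 2.

16.21 kPa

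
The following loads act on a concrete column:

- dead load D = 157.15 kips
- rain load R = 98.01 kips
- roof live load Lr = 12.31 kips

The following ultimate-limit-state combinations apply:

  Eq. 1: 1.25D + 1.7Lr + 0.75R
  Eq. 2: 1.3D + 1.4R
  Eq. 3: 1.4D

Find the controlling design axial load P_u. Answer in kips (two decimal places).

Eq. 1: 1.25(157.15) + 1.7(12.31) + 0.75(98.01) = 290.87
Eq. 2: 1.3(157.15) + 1.4(98.01) = 204.30 + 137.21 = 341.51
Eq. 3: 1.4(157.15) = 220.01
Combination 2 governs: P_u = 341.51 kips.

341.51 kips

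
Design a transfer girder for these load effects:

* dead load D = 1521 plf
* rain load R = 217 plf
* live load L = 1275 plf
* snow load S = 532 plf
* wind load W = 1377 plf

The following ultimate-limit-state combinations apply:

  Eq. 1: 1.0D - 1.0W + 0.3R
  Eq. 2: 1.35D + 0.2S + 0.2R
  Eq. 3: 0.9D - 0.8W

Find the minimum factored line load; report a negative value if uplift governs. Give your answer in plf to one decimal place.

Eq. 1: 1.0(1521) - 1.0(1377) + 0.3(217) = 1521.0 - 1377.0 + 65.1 = 209.1
Eq. 2: 1.35(1521) + 0.2(532) + 0.2(217) = 2053.4 + 106.4 + 43.4 = 2203.2
Eq. 3: 0.9(1521) - 0.8(1377) = 1368.9 - 1101.6 = 267.3
Combination 1 gives the minimum: 209.1 plf.

209.1 plf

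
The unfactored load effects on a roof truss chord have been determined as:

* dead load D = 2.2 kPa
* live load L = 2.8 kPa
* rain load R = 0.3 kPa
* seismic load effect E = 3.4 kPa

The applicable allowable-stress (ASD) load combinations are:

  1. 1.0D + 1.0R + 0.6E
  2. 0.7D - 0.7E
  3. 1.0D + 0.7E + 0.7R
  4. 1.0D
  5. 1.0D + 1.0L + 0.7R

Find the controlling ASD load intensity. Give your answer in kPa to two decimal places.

5.21 kPa

1. 1.0(2.2) + 1.0(0.3) + 0.6(3.4) = 2.20 + 0.30 + 2.04 = 4.54
2. 0.7(2.2) - 0.7(3.4) = 1.54 - 2.38 = -0.84
3. 1.0(2.2) + 0.7(3.4) + 0.7(0.3) = 2.20 + 2.38 + 0.21 = 4.79
4. 1.0(2.2) = 2.20
5. 1.0(2.2) + 1.0(2.8) + 0.7(0.3) = 2.20 + 2.80 + 0.21 = 5.21
Combination 5 governs: q = 5.21 kPa.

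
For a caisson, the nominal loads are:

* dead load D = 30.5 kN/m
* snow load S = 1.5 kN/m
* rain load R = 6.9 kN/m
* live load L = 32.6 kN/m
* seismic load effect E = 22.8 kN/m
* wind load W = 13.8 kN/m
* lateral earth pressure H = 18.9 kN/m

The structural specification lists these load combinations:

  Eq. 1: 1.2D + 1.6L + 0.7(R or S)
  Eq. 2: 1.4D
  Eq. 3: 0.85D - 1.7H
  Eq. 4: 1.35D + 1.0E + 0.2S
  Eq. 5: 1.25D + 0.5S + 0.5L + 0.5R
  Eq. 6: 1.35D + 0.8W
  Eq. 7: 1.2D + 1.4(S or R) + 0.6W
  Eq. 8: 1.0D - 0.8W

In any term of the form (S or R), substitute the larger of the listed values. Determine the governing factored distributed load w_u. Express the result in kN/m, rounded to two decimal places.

93.59 kN/m

(R or S) → R = 6.9 kN/m; (S or R) → R = 6.9 kN/m.
Eq. 1: 1.2(30.5) + 1.6(32.6) + 0.7(6.9) = 93.59
Eq. 2: 1.4(30.5) = 42.70
Eq. 3: 0.85(30.5) - 1.7(18.9) = -6.21
Eq. 4: 1.35(30.5) + 1.0(22.8) + 0.2(1.5) = 64.28
Eq. 5: 1.25(30.5) + 0.5(1.5) + 0.5(32.6) + 0.5(6.9) = 58.63
Eq. 6: 1.35(30.5) + 0.8(13.8) = 52.22
Eq. 7: 1.2(30.5) + 1.4(6.9) + 0.6(13.8) = 54.54
Eq. 8: 1.0(30.5) - 0.8(13.8) = 19.46
The controlling combination is 1, giving 93.59 kN/m.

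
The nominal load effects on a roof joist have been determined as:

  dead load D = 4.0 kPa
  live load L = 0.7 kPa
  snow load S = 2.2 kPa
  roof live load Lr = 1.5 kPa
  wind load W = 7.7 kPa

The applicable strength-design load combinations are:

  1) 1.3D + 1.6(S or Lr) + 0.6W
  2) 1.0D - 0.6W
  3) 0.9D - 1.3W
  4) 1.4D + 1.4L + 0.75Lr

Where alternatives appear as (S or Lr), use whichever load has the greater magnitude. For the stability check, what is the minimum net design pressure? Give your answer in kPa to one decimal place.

(S or Lr) → S = 2.2 kPa.
1) 1.3(4.0) + 1.6(2.2) + 0.6(7.7) = 5.2 + 3.5 + 4.6 = 13.3
2) 1.0(4.0) - 0.6(7.7) = 4.0 - 4.6 = -0.6
3) 0.9(4.0) - 1.3(7.7) = 3.6 - 10.0 = -6.4
4) 1.4(4.0) + 1.4(0.7) + 0.75(1.5) = 5.6 + 1.0 + 1.1 = 7.7
Combination 3 gives the minimum: -6.4 kPa.

-6.4 kPa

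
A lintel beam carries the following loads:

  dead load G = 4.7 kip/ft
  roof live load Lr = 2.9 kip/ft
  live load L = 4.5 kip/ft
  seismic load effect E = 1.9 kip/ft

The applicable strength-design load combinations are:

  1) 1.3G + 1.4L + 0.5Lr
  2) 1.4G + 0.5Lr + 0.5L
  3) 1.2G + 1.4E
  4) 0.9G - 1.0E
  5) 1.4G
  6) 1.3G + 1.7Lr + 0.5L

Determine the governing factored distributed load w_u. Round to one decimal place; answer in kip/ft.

1) 1.3(4.7) + 1.4(4.5) + 0.5(2.9) = 13.9
2) 1.4(4.7) + 0.5(2.9) + 0.5(4.5) = 10.3
3) 1.2(4.7) + 1.4(1.9) = 8.3
4) 0.9(4.7) - 1.0(1.9) = 2.3
5) 1.4(4.7) = 6.6
6) 1.3(4.7) + 1.7(2.9) + 0.5(4.5) = 13.3
The controlling combination is 1, giving 13.9 kip/ft.

13.9 kip/ft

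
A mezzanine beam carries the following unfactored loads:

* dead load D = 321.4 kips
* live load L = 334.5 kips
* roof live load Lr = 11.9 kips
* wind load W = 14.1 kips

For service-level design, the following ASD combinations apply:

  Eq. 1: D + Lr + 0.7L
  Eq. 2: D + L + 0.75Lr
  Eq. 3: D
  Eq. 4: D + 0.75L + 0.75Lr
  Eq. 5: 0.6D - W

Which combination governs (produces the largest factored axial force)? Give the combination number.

Eq. 1: 1.0(321.4) + 1.0(11.9) + 0.7(334.5) = 567.45
Eq. 2: 1.0(321.4) + 1.0(334.5) + 0.75(11.9) = 664.83
Eq. 3: 1.0(321.4) = 321.40
Eq. 4: 1.0(321.4) + 0.75(334.5) + 0.75(11.9) = 581.20
Eq. 5: 0.6(321.4) - 1.0(14.1) = 178.74
The largest value is 664.83 kips from combination 2.

Combination 2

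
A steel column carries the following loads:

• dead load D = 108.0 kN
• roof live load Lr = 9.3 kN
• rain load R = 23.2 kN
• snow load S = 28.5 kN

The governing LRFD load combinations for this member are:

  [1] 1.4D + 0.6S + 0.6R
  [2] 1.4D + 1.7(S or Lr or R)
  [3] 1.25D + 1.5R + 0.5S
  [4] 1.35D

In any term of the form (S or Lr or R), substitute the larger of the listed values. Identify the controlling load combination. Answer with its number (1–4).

(S or Lr or R) → S = 28.5 kN.
[1] 1.4(108.0) + 0.6(28.5) + 0.6(23.2) = 182.2
[2] 1.4(108.0) + 1.7(28.5) = 199.7
[3] 1.25(108.0) + 1.5(23.2) + 0.5(28.5) = 184.1
[4] 1.35(108.0) = 145.8
The largest value is 199.7 kN from combination 2.

Combination 2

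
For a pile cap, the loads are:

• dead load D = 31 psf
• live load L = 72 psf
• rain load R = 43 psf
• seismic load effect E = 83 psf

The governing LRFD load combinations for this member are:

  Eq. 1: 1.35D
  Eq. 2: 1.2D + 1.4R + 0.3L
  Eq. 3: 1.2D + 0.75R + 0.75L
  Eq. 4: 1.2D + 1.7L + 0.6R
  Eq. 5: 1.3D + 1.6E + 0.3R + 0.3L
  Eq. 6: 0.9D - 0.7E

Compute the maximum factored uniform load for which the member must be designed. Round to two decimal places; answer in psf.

207.60 psf

Eq. 1: 1.35(31) = 41.85
Eq. 2: 1.2(31) + 1.4(43) + 0.3(72) = 37.20 + 60.20 + 21.60 = 119.00
Eq. 3: 1.2(31) + 0.75(43) + 0.75(72) = 37.20 + 32.25 + 54.00 = 123.45
Eq. 4: 1.2(31) + 1.7(72) + 0.6(43) = 37.20 + 122.40 + 25.80 = 185.40
Eq. 5: 1.3(31) + 1.6(83) + 0.3(43) + 0.3(72) = 40.30 + 132.80 + 12.90 + 21.60 = 207.60
Eq. 6: 0.9(31) - 0.7(83) = 27.90 - 58.10 = -30.20
The controlling combination is 5, giving 207.60 psf.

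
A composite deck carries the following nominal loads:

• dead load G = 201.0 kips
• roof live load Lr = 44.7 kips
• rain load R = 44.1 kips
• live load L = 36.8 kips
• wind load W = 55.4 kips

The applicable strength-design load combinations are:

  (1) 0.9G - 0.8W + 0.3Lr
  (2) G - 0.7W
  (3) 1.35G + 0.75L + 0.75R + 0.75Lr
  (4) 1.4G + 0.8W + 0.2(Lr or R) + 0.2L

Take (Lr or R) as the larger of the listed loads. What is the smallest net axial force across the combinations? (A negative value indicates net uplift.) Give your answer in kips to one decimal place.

(Lr or R) → Lr = 44.7 kips.
(1) 0.9(201.0) - 0.8(55.4) + 0.3(44.7) = 150.0
(2) 1.0(201.0) - 0.7(55.4) = 162.2
(3) 1.35(201.0) + 0.75(36.8) + 0.75(44.1) + 0.75(44.7) = 365.6
(4) 1.4(201.0) + 0.8(55.4) + 0.2(44.7) + 0.2(36.8) = 342.0
Combination 1 gives the minimum: 150.0 kips.

150.0 kips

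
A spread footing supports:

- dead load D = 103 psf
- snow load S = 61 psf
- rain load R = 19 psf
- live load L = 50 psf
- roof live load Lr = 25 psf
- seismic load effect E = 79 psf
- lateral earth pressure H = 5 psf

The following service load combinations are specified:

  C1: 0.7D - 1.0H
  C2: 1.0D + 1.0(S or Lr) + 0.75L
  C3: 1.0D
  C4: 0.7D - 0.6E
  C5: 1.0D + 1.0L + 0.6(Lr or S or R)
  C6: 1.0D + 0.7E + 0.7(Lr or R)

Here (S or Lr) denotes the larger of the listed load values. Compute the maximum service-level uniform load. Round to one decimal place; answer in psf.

(S or Lr) → S = 61 psf; (Lr or S or R) → S = 61 psf; (Lr or R) → Lr = 25 psf.
C1: 0.7(103) - 1.0(5) = 67.1
C2: 1.0(103) + 1.0(61) + 0.75(50) = 201.5
C3: 1.0(103) = 103.0
C4: 0.7(103) - 0.6(79) = 24.7
C5: 1.0(103) + 1.0(50) + 0.6(61) = 189.6
C6: 1.0(103) + 0.7(79) + 0.7(25) = 175.8
Combination 2 governs: q = 201.5 psf.

201.5 psf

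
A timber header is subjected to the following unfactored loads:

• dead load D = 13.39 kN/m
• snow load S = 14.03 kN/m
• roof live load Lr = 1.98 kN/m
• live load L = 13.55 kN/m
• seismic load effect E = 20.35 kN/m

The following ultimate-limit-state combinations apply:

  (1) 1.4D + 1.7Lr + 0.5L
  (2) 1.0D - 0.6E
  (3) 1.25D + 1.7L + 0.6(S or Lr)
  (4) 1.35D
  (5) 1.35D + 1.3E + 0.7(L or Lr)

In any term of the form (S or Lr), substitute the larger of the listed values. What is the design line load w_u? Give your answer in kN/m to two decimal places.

(S or Lr) → S = 14.03 kN/m; (L or Lr) → L = 13.55 kN/m.
(1) 1.4(13.39) + 1.7(1.98) + 0.5(13.55) = 28.89
(2) 1.0(13.39) - 0.6(20.35) = 13.39 - 12.21 = 1.18
(3) 1.25(13.39) + 1.7(13.55) + 0.6(14.03) = 48.19
(4) 1.35(13.39) = 18.08
(5) 1.35(13.39) + 1.3(20.35) + 0.7(13.55) = 54.02
Maximum is from combination 5.

54.02 kN/m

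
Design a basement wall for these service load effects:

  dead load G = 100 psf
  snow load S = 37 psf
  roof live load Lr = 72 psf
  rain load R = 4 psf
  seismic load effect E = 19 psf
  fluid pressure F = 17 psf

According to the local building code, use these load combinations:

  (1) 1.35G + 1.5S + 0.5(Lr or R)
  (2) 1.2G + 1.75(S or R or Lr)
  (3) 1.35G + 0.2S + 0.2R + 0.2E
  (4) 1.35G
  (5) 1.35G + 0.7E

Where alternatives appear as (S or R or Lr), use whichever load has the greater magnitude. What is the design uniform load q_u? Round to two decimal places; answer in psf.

246.00 psf

(Lr or R) → Lr = 72 psf; (S or R or Lr) → Lr = 72 psf.
(1) 1.35(100) + 1.5(37) + 0.5(72) = 135.00 + 55.50 + 36.00 = 226.50
(2) 1.2(100) + 1.75(72) = 120.00 + 126.00 = 246.00
(3) 1.35(100) + 0.2(37) + 0.2(4) + 0.2(19) = 135.00 + 7.40 + 0.80 + 3.80 = 147.00
(4) 1.35(100) = 135.00
(5) 1.35(100) + 0.7(19) = 135.00 + 13.30 = 148.30
The controlling combination is 2, giving 246.00 psf.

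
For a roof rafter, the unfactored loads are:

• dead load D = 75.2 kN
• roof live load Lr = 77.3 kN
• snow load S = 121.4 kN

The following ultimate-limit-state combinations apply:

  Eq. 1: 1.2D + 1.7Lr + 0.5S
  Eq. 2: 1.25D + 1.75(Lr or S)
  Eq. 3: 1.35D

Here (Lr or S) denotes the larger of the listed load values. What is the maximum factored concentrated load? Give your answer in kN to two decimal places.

306.45 kN

(Lr or S) → S = 121.4 kN.
Eq. 1: 1.2(75.2) + 1.7(77.3) + 0.5(121.4) = 282.35
Eq. 2: 1.25(75.2) + 1.75(121.4) = 306.45
Eq. 3: 1.35(75.2) = 101.52
Combination 2 governs: P_u = 306.45 kN.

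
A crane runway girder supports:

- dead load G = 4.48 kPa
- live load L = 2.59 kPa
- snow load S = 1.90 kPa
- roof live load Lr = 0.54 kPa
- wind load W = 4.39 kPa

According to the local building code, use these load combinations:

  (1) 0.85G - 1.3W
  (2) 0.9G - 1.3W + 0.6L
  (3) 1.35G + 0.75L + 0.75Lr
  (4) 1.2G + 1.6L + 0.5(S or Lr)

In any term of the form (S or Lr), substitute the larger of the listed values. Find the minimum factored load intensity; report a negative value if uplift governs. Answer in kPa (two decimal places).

(S or Lr) → S = 1.90 kPa.
(1) 0.85(4.48) - 1.3(4.39) = 3.81 - 5.71 = -1.90
(2) 0.9(4.48) - 1.3(4.39) + 0.6(2.59) = -0.12
(3) 1.35(4.48) + 0.75(2.59) + 0.75(0.54) = 6.05 + 1.94 + 0.41 = 8.40
(4) 1.2(4.48) + 1.6(2.59) + 0.5(1.90) = 5.38 + 4.14 + 0.95 = 10.47
Combination 1 gives the minimum: -1.90 kPa.

-1.90 kPa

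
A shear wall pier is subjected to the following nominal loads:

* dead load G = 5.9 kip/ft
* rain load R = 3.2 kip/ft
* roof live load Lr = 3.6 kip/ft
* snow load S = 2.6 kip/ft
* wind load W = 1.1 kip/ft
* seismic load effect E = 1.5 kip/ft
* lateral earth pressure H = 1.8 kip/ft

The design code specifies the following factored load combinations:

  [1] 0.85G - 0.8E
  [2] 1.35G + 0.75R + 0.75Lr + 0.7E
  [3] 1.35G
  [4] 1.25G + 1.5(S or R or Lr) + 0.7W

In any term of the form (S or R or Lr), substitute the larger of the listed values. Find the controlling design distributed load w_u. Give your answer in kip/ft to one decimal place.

14.1 kip/ft

(S or R or Lr) → Lr = 3.6 kip/ft.
[1] 0.85(5.9) - 0.8(1.5) = 5.0 - 1.2 = 3.8
[2] 1.35(5.9) + 0.75(3.2) + 0.75(3.6) + 0.7(1.5) = 14.1
[3] 1.35(5.9) = 8.0
[4] 1.25(5.9) + 1.5(3.6) + 0.7(1.1) = 13.5
Maximum is from combination 2.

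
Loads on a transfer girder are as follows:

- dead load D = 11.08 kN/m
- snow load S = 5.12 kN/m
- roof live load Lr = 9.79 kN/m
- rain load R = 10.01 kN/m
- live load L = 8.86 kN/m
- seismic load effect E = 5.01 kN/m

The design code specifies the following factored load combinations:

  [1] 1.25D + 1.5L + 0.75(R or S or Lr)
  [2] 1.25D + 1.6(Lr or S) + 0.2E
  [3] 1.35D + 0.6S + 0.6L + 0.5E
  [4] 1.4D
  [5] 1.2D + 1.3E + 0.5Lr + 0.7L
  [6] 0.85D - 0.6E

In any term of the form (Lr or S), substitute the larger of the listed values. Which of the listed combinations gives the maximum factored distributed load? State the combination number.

Combination 1

(R or S or Lr) → R = 10.01 kN/m; (Lr or S) → Lr = 9.79 kN/m.
[1] 1.25(11.08) + 1.5(8.86) + 0.75(10.01) = 34.65
[2] 1.25(11.08) + 1.6(9.79) + 0.2(5.01) = 30.52
[3] 1.35(11.08) + 0.6(5.12) + 0.6(8.86) + 0.5(5.01) = 25.85
[4] 1.4(11.08) = 15.51
[5] 1.2(11.08) + 1.3(5.01) + 0.5(9.79) + 0.7(8.86) = 30.91
[6] 0.85(11.08) - 0.6(5.01) = 6.41
The largest value is 34.65 kN/m from combination 1.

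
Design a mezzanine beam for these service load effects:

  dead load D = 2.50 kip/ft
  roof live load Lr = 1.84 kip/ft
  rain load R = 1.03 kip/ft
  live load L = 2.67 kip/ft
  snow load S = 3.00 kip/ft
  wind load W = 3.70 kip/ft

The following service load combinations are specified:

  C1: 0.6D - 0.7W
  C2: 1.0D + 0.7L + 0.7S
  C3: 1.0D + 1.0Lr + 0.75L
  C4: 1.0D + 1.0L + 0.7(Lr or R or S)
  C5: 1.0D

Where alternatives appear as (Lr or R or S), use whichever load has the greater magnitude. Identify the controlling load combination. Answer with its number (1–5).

Combination 4

(Lr or R or S) → S = 3.00 kip/ft.
C1: 0.6(2.50) - 0.7(3.70) = 1.50 - 2.59 = -1.09
C2: 1.0(2.50) + 0.7(2.67) + 0.7(3.00) = 2.50 + 1.87 + 2.10 = 6.47
C3: 1.0(2.50) + 1.0(1.84) + 0.75(2.67) = 2.50 + 1.84 + 2.00 = 6.34
C4: 1.0(2.50) + 1.0(2.67) + 0.7(3.00) = 2.50 + 2.67 + 2.10 = 7.27
C5: 1.0(2.50) = 2.50
The largest value is 7.27 kip/ft from combination 4.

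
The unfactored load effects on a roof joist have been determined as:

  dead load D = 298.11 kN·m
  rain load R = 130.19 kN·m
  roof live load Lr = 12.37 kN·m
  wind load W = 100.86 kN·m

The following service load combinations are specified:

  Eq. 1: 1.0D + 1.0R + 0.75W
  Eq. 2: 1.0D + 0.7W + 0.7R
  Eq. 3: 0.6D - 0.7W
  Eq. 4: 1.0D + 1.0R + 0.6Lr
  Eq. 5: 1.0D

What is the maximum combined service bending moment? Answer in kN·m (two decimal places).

503.95 kN·m

Eq. 1: 1.0(298.11) + 1.0(130.19) + 0.75(100.86) = 503.95
Eq. 2: 1.0(298.11) + 0.7(100.86) + 0.7(130.19) = 459.85
Eq. 3: 0.6(298.11) - 0.7(100.86) = 108.26
Eq. 4: 1.0(298.11) + 1.0(130.19) + 0.6(12.37) = 435.72
Eq. 5: 1.0(298.11) = 298.11
Combination 1 governs: M = 503.95 kN·m.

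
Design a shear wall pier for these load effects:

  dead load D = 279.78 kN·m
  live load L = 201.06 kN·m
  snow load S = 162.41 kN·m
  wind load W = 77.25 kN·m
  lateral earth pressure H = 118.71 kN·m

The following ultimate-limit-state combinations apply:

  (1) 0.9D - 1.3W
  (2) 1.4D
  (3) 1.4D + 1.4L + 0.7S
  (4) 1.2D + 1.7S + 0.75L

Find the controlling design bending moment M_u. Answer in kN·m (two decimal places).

(1) 0.9(279.78) - 1.3(77.25) = 151.38
(2) 1.4(279.78) = 391.69
(3) 1.4(279.78) + 1.4(201.06) + 0.7(162.41) = 786.86
(4) 1.2(279.78) + 1.7(162.41) + 0.75(201.06) = 762.63
The controlling combination is 3, giving 786.86 kN·m.

786.86 kN·m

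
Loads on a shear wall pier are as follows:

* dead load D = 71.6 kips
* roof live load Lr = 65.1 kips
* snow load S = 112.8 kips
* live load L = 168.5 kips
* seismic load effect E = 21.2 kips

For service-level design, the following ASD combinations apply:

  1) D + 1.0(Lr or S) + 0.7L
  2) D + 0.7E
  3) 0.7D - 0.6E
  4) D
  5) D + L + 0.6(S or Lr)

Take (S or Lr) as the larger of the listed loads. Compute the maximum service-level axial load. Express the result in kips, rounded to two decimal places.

(Lr or S) → S = 112.8 kips; (S or Lr) → S = 112.8 kips.
1) 1.0(71.6) + 1.0(112.8) + 0.7(168.5) = 71.60 + 112.80 + 117.95 = 302.35
2) 1.0(71.6) + 0.7(21.2) = 71.60 + 14.84 = 86.44
3) 0.7(71.6) - 0.6(21.2) = 50.12 - 12.72 = 37.40
4) 1.0(71.6) = 71.60
5) 1.0(71.6) + 1.0(168.5) + 0.6(112.8) = 71.60 + 168.50 + 67.68 = 307.78
The controlling combination is 5, giving 307.78 kips.

307.78 kips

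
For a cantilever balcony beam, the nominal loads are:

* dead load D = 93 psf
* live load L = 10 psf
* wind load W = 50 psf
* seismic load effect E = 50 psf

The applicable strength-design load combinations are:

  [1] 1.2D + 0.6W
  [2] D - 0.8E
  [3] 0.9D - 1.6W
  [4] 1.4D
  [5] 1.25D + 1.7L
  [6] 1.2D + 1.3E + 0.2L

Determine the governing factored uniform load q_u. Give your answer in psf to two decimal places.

178.60 psf

[1] 1.2(93) + 0.6(50) = 111.60 + 30.00 = 141.60
[2] 1.0(93) - 0.8(50) = 93.00 - 40.00 = 53.00
[3] 0.9(93) - 1.6(50) = 83.70 - 80.00 = 3.70
[4] 1.4(93) = 130.20
[5] 1.25(93) + 1.7(10) = 116.25 + 17.00 = 133.25
[6] 1.2(93) + 1.3(50) + 0.2(10) = 111.60 + 65.00 + 2.00 = 178.60
Combination 6 governs: q_u = 178.60 psf.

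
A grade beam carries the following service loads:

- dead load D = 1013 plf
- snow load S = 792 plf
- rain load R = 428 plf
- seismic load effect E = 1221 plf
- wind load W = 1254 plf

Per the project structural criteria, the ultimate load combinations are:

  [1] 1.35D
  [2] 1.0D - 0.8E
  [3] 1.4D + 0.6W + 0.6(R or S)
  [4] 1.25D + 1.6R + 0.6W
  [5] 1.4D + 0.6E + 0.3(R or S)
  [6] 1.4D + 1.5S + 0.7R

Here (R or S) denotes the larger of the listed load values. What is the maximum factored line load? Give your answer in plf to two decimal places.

2905.80 plf

(R or S) → S = 792 plf.
[1] 1.35(1013) = 1367.55
[2] 1.0(1013) - 0.8(1221) = 1013.00 - 976.80 = 36.20
[3] 1.4(1013) + 0.6(1254) + 0.6(792) = 1418.20 + 752.40 + 475.20 = 2645.80
[4] 1.25(1013) + 1.6(428) + 0.6(1254) = 1266.25 + 684.80 + 752.40 = 2703.45
[5] 1.4(1013) + 0.6(1221) + 0.3(792) = 1418.20 + 732.60 + 237.60 = 2388.40
[6] 1.4(1013) + 1.5(792) + 0.7(428) = 1418.20 + 1188.00 + 299.60 = 2905.80
The controlling combination is 6, giving 2905.80 plf.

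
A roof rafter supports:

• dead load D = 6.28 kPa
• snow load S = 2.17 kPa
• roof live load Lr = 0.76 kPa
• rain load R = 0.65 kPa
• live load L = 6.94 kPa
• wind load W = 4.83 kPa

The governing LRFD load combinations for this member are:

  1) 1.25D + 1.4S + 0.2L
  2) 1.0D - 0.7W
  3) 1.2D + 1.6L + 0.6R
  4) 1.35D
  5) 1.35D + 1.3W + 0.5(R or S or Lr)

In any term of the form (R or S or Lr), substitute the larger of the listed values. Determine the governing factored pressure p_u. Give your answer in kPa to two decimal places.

19.03 kPa

(R or S or Lr) → S = 2.17 kPa.
1) 1.25(6.28) + 1.4(2.17) + 0.2(6.94) = 12.28
2) 1.0(6.28) - 0.7(4.83) = 2.90
3) 1.2(6.28) + 1.6(6.94) + 0.6(0.65) = 19.03
4) 1.35(6.28) = 8.48
5) 1.35(6.28) + 1.3(4.83) + 0.5(2.17) = 15.84
Maximum is from combination 3.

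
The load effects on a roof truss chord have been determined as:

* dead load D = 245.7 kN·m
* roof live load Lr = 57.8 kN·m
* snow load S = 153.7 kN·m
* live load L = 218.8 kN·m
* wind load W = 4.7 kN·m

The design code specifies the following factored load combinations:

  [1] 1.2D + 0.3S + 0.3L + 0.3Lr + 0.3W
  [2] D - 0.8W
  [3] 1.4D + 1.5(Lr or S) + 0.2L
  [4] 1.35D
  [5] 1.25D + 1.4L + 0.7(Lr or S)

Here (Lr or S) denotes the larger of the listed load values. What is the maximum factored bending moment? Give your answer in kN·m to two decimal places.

721.04 kN·m

(Lr or S) → S = 153.7 kN·m.
[1] 1.2(245.7) + 0.3(153.7) + 0.3(218.8) + 0.3(57.8) + 0.3(4.7) = 294.84 + 46.11 + 65.64 + 17.34 + 1.41 = 425.34
[2] 1.0(245.7) - 0.8(4.7) = 245.70 - 3.76 = 241.94
[3] 1.4(245.7) + 1.5(153.7) + 0.2(218.8) = 343.98 + 230.55 + 43.76 = 618.29
[4] 1.35(245.7) = 331.70
[5] 1.25(245.7) + 1.4(218.8) + 0.7(153.7) = 307.13 + 306.32 + 107.59 = 721.04
The controlling combination is 5, giving 721.04 kN·m.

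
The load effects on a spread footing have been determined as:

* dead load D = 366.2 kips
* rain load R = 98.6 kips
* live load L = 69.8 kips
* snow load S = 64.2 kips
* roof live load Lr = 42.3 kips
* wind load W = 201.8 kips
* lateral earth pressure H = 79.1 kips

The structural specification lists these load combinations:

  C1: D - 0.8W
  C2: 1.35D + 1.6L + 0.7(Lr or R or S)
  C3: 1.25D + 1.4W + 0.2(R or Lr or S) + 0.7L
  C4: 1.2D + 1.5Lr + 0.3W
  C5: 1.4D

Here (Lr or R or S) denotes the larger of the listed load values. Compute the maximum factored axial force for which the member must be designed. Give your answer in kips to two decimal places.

(Lr or R or S) → R = 98.6 kips; (R or Lr or S) → R = 98.6 kips.
C1: 1.0(366.2) - 0.8(201.8) = 366.20 - 161.44 = 204.76
C2: 1.35(366.2) + 1.6(69.8) + 0.7(98.6) = 494.37 + 111.68 + 69.02 = 675.07
C3: 1.25(366.2) + 1.4(201.8) + 0.2(98.6) + 0.7(69.8) = 457.75 + 282.52 + 19.72 + 48.86 = 808.85
C4: 1.2(366.2) + 1.5(42.3) + 0.3(201.8) = 439.44 + 63.45 + 60.54 = 563.43
C5: 1.4(366.2) = 512.68
Maximum is from combination 3.

808.85 kips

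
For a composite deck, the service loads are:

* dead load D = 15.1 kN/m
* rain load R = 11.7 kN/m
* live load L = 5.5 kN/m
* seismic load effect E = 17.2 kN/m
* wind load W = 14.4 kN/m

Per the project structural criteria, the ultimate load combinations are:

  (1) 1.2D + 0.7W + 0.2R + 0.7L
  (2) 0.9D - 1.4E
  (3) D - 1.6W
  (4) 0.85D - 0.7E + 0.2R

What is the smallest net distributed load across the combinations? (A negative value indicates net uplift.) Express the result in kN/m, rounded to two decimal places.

-10.49 kN/m

(1) 1.2(15.1) + 0.7(14.4) + 0.2(11.7) + 0.7(5.5) = 18.12 + 10.08 + 2.34 + 3.85 = 34.39
(2) 0.9(15.1) - 1.4(17.2) = 13.59 - 24.08 = -10.49
(3) 1.0(15.1) - 1.6(14.4) = 15.10 - 23.04 = -7.94
(4) 0.85(15.1) - 0.7(17.2) + 0.2(11.7) = 12.84 - 12.04 + 2.34 = 3.14
Combination 2 gives the minimum: -10.49 kN/m.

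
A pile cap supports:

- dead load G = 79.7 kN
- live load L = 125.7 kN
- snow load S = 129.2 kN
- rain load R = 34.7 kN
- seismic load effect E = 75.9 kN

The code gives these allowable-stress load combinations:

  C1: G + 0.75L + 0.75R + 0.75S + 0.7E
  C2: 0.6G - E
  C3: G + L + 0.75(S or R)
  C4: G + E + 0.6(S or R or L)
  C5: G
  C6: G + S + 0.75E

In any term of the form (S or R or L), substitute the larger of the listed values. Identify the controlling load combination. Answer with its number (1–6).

Combination 1

(S or R) → S = 129.2 kN; (S or R or L) → S = 129.2 kN.
C1: 1.0(79.7) + 0.75(125.7) + 0.75(34.7) + 0.75(129.2) + 0.7(75.9) = 79.7 + 94.3 + 26.0 + 96.9 + 53.1 = 350.0
C2: 0.6(79.7) - 1.0(75.9) = 47.8 - 75.9 = -28.1
C3: 1.0(79.7) + 1.0(125.7) + 0.75(129.2) = 79.7 + 125.7 + 96.9 = 302.3
C4: 1.0(79.7) + 1.0(75.9) + 0.6(129.2) = 79.7 + 75.9 + 77.5 = 233.1
C5: 1.0(79.7) = 79.7
C6: 1.0(79.7) + 1.0(129.2) + 0.75(75.9) = 79.7 + 129.2 + 56.9 = 265.8
The largest value is 350.0 kN from combination 1.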